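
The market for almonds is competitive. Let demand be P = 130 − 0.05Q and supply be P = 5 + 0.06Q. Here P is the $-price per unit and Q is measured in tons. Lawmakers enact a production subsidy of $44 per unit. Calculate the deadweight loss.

Competitive equilibrium: 130 − 0.05Q = 5 + 0.06Q → Q* = 1136.3636, P* = 73.1818.
The subsidy lowers effective supply by 44: P = 0.06Q − 39.
New quantity: 130 − 0.05Q = 0.06Q − 39 → Q' = 1536.3636.
Overproduction ΔQ = 1536.3636 − 1136.3636 = 400; wedge = subsidy = 44.
Welfare loss = ½ × 400 × 44 = $8800.

$8800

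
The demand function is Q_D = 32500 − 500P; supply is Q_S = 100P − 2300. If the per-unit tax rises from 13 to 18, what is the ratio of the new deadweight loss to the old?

1.917

In inverse form: demand P = 65 − 0.002Q, supply P = 23 + 0.01Q.
Competitive equilibrium: 65 − 0.002Q = 23 + 0.01Q → Q* = 3500, P* = 58.
For a per-unit tax t: ΔQ = t/0.012, so DWL = ½·t·(t/0.012) = t²/0.024.
At t = 13: DWL = 7041.667. At t = 18: DWL = 13500.
Ratio = (18/13)² = 1.917.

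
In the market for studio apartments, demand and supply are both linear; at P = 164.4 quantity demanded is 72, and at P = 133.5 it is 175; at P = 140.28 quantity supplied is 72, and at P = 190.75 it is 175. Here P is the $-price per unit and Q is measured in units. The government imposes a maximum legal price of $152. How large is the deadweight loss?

$17.28

Demand slope = (133.5 − 164.4)/(175 − 72) = −0.3, so P = 186 − 0.3Q.
Supply slope = (190.75 − 140.28)/(175 − 72) = 0.49, so P = 105 + 0.49Q.
Competitive equilibrium: 186 − 0.3Q = 105 + 0.49Q → Q* = 102.5316, P* = 155.2405.
At the ceiling P = 152, quantity supplied = (152 − 105)/0.49 = 95.9184.
Willingness to pay at Q' = 95.9184: 186 − 0.3·95.9184 = 157.2245.
ΔQ = 102.5316 − 95.9184 = 6.6132; wedge = 157.2245 − 152 = 5.2245.
Welfare loss = ½ × 6.6132 × 5.2245 = $17.28.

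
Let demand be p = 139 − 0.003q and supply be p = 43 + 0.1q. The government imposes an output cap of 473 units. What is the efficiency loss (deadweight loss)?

Competitive equilibrium: 139 − 0.003q = 43 + 0.1q → q* = 932.0388, p* = 136.2039.
At q = 473: demand price = 139 − 0.003·473 = 137.581; supply price = 43 + 0.1·473 = 90.3.
Δq = 932.0388 − 473 = 459.0388; wedge = 137.581 − 90.3 = 47.281.
Welfare loss = ½ × 459.0388 × 47.281 = 10851.91.

10851.91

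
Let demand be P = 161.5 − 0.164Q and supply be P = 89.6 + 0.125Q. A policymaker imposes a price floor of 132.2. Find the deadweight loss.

Competitive equilibrium: 161.5 − 0.164Q = 89.6 + 0.125Q → Q* = 248.7889, P* = 120.6986.
At the floor P = 132.2, quantity demanded = (161.5 − 132.2)/0.164 = 178.6585.
Sellers' marginal cost at Q' = 178.6585: 89.6 + 0.125·178.6585 = 111.9323.
ΔQ = 248.7889 − 178.6585 = 70.1304; wedge = 132.2 − 111.9323 = 20.2677.
DWL = ½ × 70.1304 × 20.2677 = 710.69.

710.69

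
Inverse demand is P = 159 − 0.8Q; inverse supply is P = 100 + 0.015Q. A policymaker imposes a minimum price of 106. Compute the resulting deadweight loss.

Competitive equilibrium: 159 − 0.8Q = 100 + 0.015Q → Q* = 72.3926, P* = 101.0859.
At the floor P = 106, quantity demanded = (159 − 106)/0.8 = 66.25.
Sellers' marginal cost at Q' = 66.25: 100 + 0.015·66.25 = 100.9938.
ΔQ = 72.3926 − 66.25 = 6.1426; wedge = 106 − 100.9938 = 5.0062.
Welfare loss = ½ × 6.1426 × 5.0062 = 15.38.

15.38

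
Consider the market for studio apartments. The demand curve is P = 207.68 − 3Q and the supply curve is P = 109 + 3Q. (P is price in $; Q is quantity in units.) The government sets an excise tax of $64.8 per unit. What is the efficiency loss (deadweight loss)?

$349.92

Competitive equilibrium: 207.68 − 3Q = 109 + 3Q → Q* = 16.4467, P* = 158.34.
With the tax, the buyer price exceeds the seller price by 64.8: (207.68 − 3Q) − (109 + 3Q) = 64.8 → Q' = 5.6467.
ΔQ = 16.4467 − 5.6467 = 10.8; the wedge equals the tax, 64.8.
Welfare loss = ½ × 10.8 × 64.8 = $349.92.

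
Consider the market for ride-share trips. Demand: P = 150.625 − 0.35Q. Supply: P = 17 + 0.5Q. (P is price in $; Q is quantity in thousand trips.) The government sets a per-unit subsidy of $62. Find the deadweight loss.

Competitive equilibrium: 150.625 − 0.35Q = 17 + 0.5Q → Q* = 157.2059, P* = 95.6029.
The subsidy lowers effective supply by 62: P = 0.5Q − 45.
New quantity: 150.625 − 0.35Q = 0.5Q − 45 → Q' = 230.1471.
Overproduction ΔQ = 230.1471 − 157.2059 = 72.9412; wedge = subsidy = 62.
The triangle = ½ × 72.9412 × 62 = $2261.18 thousand.

$2261.18 thousand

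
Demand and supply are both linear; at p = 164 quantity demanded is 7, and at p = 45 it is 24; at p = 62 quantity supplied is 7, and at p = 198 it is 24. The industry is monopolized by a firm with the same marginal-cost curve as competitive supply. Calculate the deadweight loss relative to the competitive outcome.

Demand slope = (45 − 164)/(24 − 7) = −7, so p = 213 − 7q.
Supply slope = (198 − 62)/(24 − 7) = 8, so p = 6 + 8q.
Competitive equilibrium: 213 − 7q = 6 + 8q → q* = 13.8, p* = 116.4.
Marginal revenue: MR = 213 − 14q. Set MR = MC: 213 − 14q = 6 + 8q → q_m = 9.4091.
Price p_m = 213 − 7·9.4091 = 147.1363; MC(q_m) = 6 + 8·9.4091 = 81.2728.
Competitive q* = 13.8, so Δq = 4.3909; wedge = 147.1363 − 81.2728 = 65.8635.
Deadweight loss = ½ × 4.3909 × 65.8635 = 144.60.

144.60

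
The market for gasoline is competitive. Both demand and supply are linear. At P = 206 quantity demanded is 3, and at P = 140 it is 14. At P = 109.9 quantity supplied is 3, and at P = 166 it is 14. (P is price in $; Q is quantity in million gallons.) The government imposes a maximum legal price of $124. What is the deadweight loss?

$192.73 million

Demand slope = (140 − 206)/(14 − 3) = −6, so P = 224 − 6Q.
Supply slope = (166 − 109.9)/(14 − 3) = 5.1, so P = 94.6 + 5.1Q.
Competitive equilibrium: 224 − 6Q = 94.6 + 5.1Q → Q* = 11.65766, P* = 154.05405.
At the ceiling P = 124, quantity supplied = (124 − 94.6)/5.1 = 5.76471.
Willingness to pay at Q' = 5.76471: 224 − 6·5.76471 = 189.41174.
ΔQ = 11.65766 − 5.76471 = 5.89295; wedge = 189.41174 − 124 = 65.41174.
The triangle = ½ × 5.89295 × 65.41174 = $192.73 million.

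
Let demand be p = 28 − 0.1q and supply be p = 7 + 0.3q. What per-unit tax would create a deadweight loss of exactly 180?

Competitive equilibrium: 28 − 0.1q = 7 + 0.3q → q* = 52.5, p* = 22.75.
A tax t gives Δq = t/0.4 and wedge t, so DWL = t²/0.8.
t²/0.8 = 180 → t² = 144 → t = 12.

12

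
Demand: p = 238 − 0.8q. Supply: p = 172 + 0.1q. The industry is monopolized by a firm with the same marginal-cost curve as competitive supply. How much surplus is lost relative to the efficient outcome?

535.92

Competitive equilibrium: 238 − 0.8q = 172 + 0.1q → q* = 73.3333, p* = 179.3333.
Marginal revenue: MR = 238 − 1.6q. Set MR = MC: 238 − 1.6q = 172 + 0.1q → q_m = 38.8235.
Price p_m = 238 − 0.8·38.8235 = 206.9412; MC(q_m) = 172 + 0.1·38.8235 = 175.8824.
Competitive q* = 73.3333, so Δq = 34.5098; wedge = 206.9412 − 175.8824 = 31.0588.
The triangle = ½ × 34.5098 × 31.0588 = 535.92.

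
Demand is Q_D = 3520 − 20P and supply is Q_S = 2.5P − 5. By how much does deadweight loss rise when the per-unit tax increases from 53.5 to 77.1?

3424.62

In inverse form: demand P = 176 − 0.05Q, supply P = 2 + 0.4Q.
Competitive equilibrium: 176 − 0.05Q = 2 + 0.4Q → Q* = 386.6667, P* = 156.6667.
For a per-unit tax t: ΔQ = t/0.45, so DWL = ½·t·(t/0.45) = t²/0.9.
At t = 53.5: DWL = 3180.278. At t = 77.1: DWL = 6604.9.
Increase = 6604.9 − 3180.278 = 3424.62.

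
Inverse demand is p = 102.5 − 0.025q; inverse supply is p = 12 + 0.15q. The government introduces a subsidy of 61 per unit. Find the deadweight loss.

10631.43

Competitive equilibrium: 102.5 − 0.025q = 12 + 0.15q → q* = 517.1429, p* = 89.5714.
The subsidy lowers effective supply by 61: p = 0.15q − 49.
New quantity: 102.5 − 0.025q = 0.15q − 49 → q' = 865.7143.
Overproduction Δq = 865.7143 − 517.1429 = 348.5714; wedge = subsidy = 61.
Welfare loss = ½ × 348.5714 × 61 = 10631.43.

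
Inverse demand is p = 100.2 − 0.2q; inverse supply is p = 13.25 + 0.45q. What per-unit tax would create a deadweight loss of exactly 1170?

Competitive equilibrium: 100.2 − 0.2q = 13.25 + 0.45q → q* = 133.7692, p* = 73.4462.
A tax t gives Δq = t/0.65 and wedge t, so DWL = t²/1.3.
t²/1.3 = 1170 → t² = 1521 → t = 39.

39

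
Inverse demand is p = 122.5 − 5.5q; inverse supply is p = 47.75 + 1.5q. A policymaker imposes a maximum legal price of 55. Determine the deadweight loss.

Competitive equilibrium: 122.5 − 5.5q = 47.75 + 1.5q → q* = 10.67857, p* = 63.76786.
At the ceiling p = 55, quantity supplied = (55 − 47.75)/1.5 = 4.83333.
Willingness to pay at q' = 4.83333: 122.5 − 5.5·4.83333 = 95.91669.
Δq = 10.67857 − 4.83333 = 5.84524; wedge = 95.91669 − 55 = 40.91669.
The triangle = ½ × 5.84524 × 40.91669 = 119.58.

119.58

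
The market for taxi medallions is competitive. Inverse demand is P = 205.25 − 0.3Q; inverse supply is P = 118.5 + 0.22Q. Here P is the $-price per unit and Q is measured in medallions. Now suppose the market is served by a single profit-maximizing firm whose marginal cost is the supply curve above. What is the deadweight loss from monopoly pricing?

$968.55

Competitive equilibrium: 205.25 − 0.3Q = 118.5 + 0.22Q → Q* = 166.8269, P* = 155.2019.
Marginal revenue: MR = 205.25 − 0.6Q. Set MR = MC: 205.25 − 0.6Q = 118.5 + 0.22Q → Q_m = 105.7927.
Price P_m = 205.25 − 0.3·105.7927 = 173.5122; MC(Q_m) = 118.5 + 0.22·105.7927 = 141.7744.
Competitive Q* = 166.8269, so ΔQ = 61.0342; wedge = 173.5122 − 141.7744 = 31.7378.
The triangle = ½ × 61.0342 × 31.7378 = $968.55.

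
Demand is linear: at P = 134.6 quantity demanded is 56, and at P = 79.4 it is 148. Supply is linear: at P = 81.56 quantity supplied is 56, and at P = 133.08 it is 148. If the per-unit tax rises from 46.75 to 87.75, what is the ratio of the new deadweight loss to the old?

Demand slope = (79.4 − 134.6)/(148 − 56) = −0.6, so P = 168.2 − 0.6Q.
Supply slope = (133.08 − 81.56)/(148 − 56) = 0.56, so P = 50.2 + 0.56Q.
Competitive equilibrium: 168.2 − 0.6Q = 50.2 + 0.56Q → Q* = 101.7241, P* = 107.1655.
For a per-unit tax t: ΔQ = t/1.16, so DWL = ½·t·(t/1.16) = t²/2.32.
At t = 46.75: DWL = 942.053. At t = 87.75: DWL = 3318.992.
Ratio = (87.75/46.75)² = 3.523.

3.523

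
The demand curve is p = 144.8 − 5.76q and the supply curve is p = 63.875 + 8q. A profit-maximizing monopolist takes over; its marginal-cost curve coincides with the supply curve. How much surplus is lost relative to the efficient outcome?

20.72

Competitive equilibrium: 144.8 − 5.76q = 63.875 + 8q → q* = 5.8812, p* = 110.9244.
Marginal revenue: MR = 144.8 − 11.52q. Set MR = MC: 144.8 − 11.52q = 63.875 + 8q → q_m = 4.1457.
Price p_m = 144.8 − 5.76·4.1457 = 120.9208; MC(q_m) = 63.875 + 8·4.1457 = 97.0406.
Competitive q* = 5.8812, so Δq = 1.7355; wedge = 120.9208 − 97.0406 = 23.8802.
The triangle = ½ × 1.7355 × 23.8802 = 20.72.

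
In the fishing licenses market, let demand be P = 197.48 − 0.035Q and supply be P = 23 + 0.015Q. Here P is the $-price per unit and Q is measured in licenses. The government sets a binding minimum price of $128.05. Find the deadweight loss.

Competitive equilibrium: 197.48 − 0.035Q = 23 + 0.015Q → Q* = 3489.6, P* = 75.344.
At the floor P = 128.05, quantity demanded = (197.48 − 128.05)/0.035 = 1983.714286.
Sellers' marginal cost at Q' = 1983.714286: 23 + 0.015·1983.714286 = 52.755714.
ΔQ = 3489.6 − 1983.714286 = 1505.885714; wedge = 128.05 − 52.755714 = 75.294286.
The triangle = ½ × 1505.885714 × 75.294286 = $56692.29.

$56692.29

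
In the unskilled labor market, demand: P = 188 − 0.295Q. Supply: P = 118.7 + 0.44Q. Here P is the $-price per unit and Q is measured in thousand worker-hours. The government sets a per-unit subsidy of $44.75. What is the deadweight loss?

Competitive equilibrium: 188 − 0.295Q = 118.7 + 0.44Q → Q* = 94.2857, P* = 160.1857.
The subsidy lowers effective supply by 44.75: P = 73.95 + 0.44Q.
New quantity: 188 − 0.295Q = 73.95 + 0.44Q → Q' = 155.1701.
Overproduction ΔQ = 155.1701 − 94.2857 = 60.8844; wedge = subsidy = 44.75.
Welfare loss = ½ × 60.8844 × 44.75 = $1362.29 thousand.

$1362.29 thousand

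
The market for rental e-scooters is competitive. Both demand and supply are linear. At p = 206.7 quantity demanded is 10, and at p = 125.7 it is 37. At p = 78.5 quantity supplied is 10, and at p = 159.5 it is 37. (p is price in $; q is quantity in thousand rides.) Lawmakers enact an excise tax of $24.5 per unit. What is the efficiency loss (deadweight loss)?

$50.02 thousand

Demand slope = (125.7 − 206.7)/(37 − 10) = −3, so p = 236.7 − 3q.
Supply slope = (159.5 − 78.5)/(37 − 10) = 3, so p = 48.5 + 3q.
Competitive equilibrium: 236.7 − 3q = 48.5 + 3q → q* = 31.3667, p* = 142.6.
With the tax, the buyer price exceeds the seller price by 24.5: (236.7 − 3q) − (48.5 + 3q) = 24.5 → q' = 27.2833.
Δq = 31.3667 − 27.2833 = 4.0834; the wedge equals the tax, 24.5.
The triangle = ½ × 4.0834 × 24.5 = $50.02 thousand.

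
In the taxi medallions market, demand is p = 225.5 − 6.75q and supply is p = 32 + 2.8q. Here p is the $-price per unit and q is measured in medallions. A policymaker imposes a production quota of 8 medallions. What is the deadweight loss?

Competitive equilibrium: 225.5 − 6.75q = 32 + 2.8q → q* = 20.2618, p* = 88.733.
At q = 8: demand price = 225.5 − 6.75·8 = 171.5; supply price = 32 + 2.8·8 = 54.4.
Δq = 20.2618 − 8 = 12.2618; wedge = 171.5 − 54.4 = 117.1.
The triangle = ½ × 12.2618 × 117.1 = $717.93.

$717.93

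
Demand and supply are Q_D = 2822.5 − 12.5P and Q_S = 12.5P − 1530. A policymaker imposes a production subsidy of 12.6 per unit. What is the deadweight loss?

In inverse form: demand P = 225.8 − 0.08Q, supply P = 122.4 + 0.08Q.
Competitive equilibrium: 225.8 − 0.08Q = 122.4 + 0.08Q → Q* = 646.25, P* = 174.1.
The subsidy lowers effective supply by 12.6: P = 109.8 + 0.08Q.
New quantity: 225.8 − 0.08Q = 109.8 + 0.08Q → Q' = 725.
Overproduction ΔQ = 725 − 646.25 = 78.75; wedge = subsidy = 12.6.
DWL = ½ × 78.75 × 12.6 = 496.125.

496.125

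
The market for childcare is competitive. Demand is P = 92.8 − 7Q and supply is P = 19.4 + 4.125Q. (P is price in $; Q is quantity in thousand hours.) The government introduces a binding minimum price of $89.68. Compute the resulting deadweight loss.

$210.53 thousand

Competitive equilibrium: 92.8 − 7Q = 19.4 + 4.125Q → Q* = 6.5978, P* = 46.6157.
At the floor P = 89.68, quantity demanded = (92.8 − 89.68)/7 = 0.4457.
Sellers' marginal cost at Q' = 0.4457: 19.4 + 4.125·0.4457 = 21.2385.
ΔQ = 6.5978 − 0.4457 = 6.1521; wedge = 89.68 − 21.2385 = 68.4415.
The triangle = ½ × 6.1521 × 68.4415 = $210.53 thousand.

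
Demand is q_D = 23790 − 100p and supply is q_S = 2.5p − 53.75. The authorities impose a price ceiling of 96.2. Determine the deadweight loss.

23845.28

In inverse form: demand p = 237.9 − 0.01q, supply p = 21.5 + 0.4q.
Competitive equilibrium: 237.9 − 0.01q = 21.5 + 0.4q → q* = 527.8049, p* = 232.622.
At the ceiling p = 96.2, quantity supplied = (96.2 − 21.5)/0.4 = 186.75.
Willingness to pay at q' = 186.75: 237.9 − 0.01·186.75 = 236.0325.
Δq = 527.8049 − 186.75 = 341.0549; wedge = 236.0325 − 96.2 = 139.8325.
Deadweight loss = ½ × 341.0549 × 139.8325 = 23845.28.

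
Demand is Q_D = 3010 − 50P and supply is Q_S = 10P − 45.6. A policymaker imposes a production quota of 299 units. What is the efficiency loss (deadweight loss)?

In inverse form: demand P = 60.2 − 0.02Q, supply P = 4.56 + 0.1Q.
Competitive equilibrium: 60.2 − 0.02Q = 4.56 + 0.1Q → Q* = 463.6667, P* = 50.9267.
At Q = 299: demand price = 60.2 − 0.02·299 = 54.22; supply price = 4.56 + 0.1·299 = 34.46.
ΔQ = 463.6667 − 299 = 164.6667; wedge = 54.22 − 34.46 = 19.76.
DWL = ½ × 164.6667 × 19.76 = 1626.91.

1626.91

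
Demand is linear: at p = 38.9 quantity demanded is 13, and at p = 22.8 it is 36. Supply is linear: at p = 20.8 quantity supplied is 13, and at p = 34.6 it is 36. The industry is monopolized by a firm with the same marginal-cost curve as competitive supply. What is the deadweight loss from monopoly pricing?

57.72

Demand slope = (22.8 − 38.9)/(36 − 13) = −0.7, so p = 48 − 0.7q.
Supply slope = (34.6 − 20.8)/(36 − 13) = 0.6, so p = 13 + 0.6q.
Competitive equilibrium: 48 − 0.7q = 13 + 0.6q → q* = 26.9231, p* = 29.1538.
Marginal revenue: MR = 48 − 1.4q. Set MR = MC: 48 − 1.4q = 13 + 0.6q → q_m = 17.5.
Price p_m = 48 − 0.7·17.5 = 35.75; MC(q_m) = 13 + 0.6·17.5 = 23.5.
Competitive q* = 26.9231, so Δq = 9.4231; wedge = 35.75 − 23.5 = 12.25.
The triangle = ½ × 9.4231 × 12.25 = 57.72.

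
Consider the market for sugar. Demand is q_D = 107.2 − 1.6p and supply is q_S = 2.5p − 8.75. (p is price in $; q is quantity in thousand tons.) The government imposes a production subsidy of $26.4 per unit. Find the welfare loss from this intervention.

In inverse form: demand p = 67 − 0.625q, supply p = 3.5 + 0.4q.
Competitive equilibrium: 67 − 0.625q = 3.5 + 0.4q → q* = 61.9512, p* = 28.2805.
The subsidy lowers effective supply by 26.4: p = 0.4q − 22.9.
New quantity: 67 − 0.625q = 0.4q − 22.9 → q' = 87.7073.
Overproduction Δq = 87.7073 − 61.9512 = 25.7561; wedge = subsidy = 26.4.
Welfare loss = ½ × 25.7561 × 26.4 = $339.98 thousand.

$339.98 thousand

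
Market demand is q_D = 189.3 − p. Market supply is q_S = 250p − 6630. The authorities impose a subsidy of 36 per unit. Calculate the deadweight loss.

In inverse form: demand p = 189.3 − q, supply p = 26.52 + 0.004q.
Competitive equilibrium: 189.3 − q = 26.52 + 0.004q → q* = 162.1315, p* = 27.1685.
The subsidy lowers effective supply by 36: p = 0.004q − 9.48.
New quantity: 189.3 − q = 0.004q − 9.48 → q' = 197.988.
Overproduction Δq = 197.988 − 162.1315 = 35.8565; wedge = subsidy = 36.
Welfare loss = ½ × 35.8565 × 36 = 645.42.

645.42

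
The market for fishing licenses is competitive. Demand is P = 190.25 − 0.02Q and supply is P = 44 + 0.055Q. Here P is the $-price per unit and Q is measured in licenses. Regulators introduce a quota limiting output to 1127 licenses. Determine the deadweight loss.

$25399.84

Competitive equilibrium: 190.25 − 0.02Q = 44 + 0.055Q → Q* = 1950, P* = 151.25.
At Q = 1127: demand price = 190.25 − 0.02·1127 = 167.71; supply price = 44 + 0.055·1127 = 105.985.
ΔQ = 1950 − 1127 = 823; wedge = 167.71 − 105.985 = 61.725.
Welfare loss = ½ × 823 × 61.725 = $25399.84.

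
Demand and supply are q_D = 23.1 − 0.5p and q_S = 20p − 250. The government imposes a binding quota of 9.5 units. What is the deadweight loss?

In inverse form: demand p = 46.2 − 2q, supply p = 12.5 + 0.05q.
Competitive equilibrium: 46.2 − 2q = 12.5 + 0.05q → q* = 16.439, p* = 13.322.
At q = 9.5: demand price = 46.2 − 2·9.5 = 27.2; supply price = 12.5 + 0.05·9.5 = 12.975.
Δq = 16.439 − 9.5 = 6.939; wedge = 27.2 − 12.975 = 14.225.
DWL = ½ × 6.939 × 14.225 = 49.35.

49.35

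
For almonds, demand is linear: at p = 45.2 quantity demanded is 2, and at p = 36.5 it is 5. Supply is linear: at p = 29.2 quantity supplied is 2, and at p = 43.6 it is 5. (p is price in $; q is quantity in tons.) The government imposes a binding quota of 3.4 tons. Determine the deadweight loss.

$1.77

Demand slope = (36.5 − 45.2)/(5 − 2) = −2.9, so p = 51 − 2.9q.
Supply slope = (43.6 − 29.2)/(5 − 2) = 4.8, so p = 19.6 + 4.8q.
Competitive equilibrium: 51 − 2.9q = 19.6 + 4.8q → q* = 4.0779, p* = 39.174.
At q = 3.4: demand price = 51 − 2.9·3.4 = 41.14; supply price = 19.6 + 4.8·3.4 = 35.92.
Δq = 4.0779 − 3.4 = 0.6779; wedge = 41.14 − 35.92 = 5.22.
Welfare loss = ½ × 0.6779 × 5.22 = $1.77.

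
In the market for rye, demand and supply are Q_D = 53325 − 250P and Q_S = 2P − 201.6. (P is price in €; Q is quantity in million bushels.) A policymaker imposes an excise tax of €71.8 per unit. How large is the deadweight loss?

In inverse form: demand P = 213.3 − 0.004Q, supply P = 100.8 + 0.5Q.
Competitive equilibrium: 213.3 − 0.004Q = 100.8 + 0.5Q → Q* = 223.21429, P* = 212.40714.
With the tax, the buyer price exceeds the seller price by 71.8: (213.3 − 0.004Q) − (100.8 + 0.5Q) = 71.8 → Q' = 80.75397.
ΔQ = 223.21429 − 80.75397 = 142.46032; the wedge equals the tax, 71.8.
The triangle = ½ × 142.46032 × 71.8 = €5114.33 million.

€5114.33 million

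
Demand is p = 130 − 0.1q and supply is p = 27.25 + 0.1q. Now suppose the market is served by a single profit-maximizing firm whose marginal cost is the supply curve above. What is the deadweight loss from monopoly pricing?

Competitive equilibrium: 130 − 0.1q = 27.25 + 0.1q → q* = 513.75, p* = 78.625.
Marginal revenue: MR = 130 − 0.2q. Set MR = MC: 130 − 0.2q = 27.25 + 0.1q → q_m = 342.5.
Price p_m = 130 − 0.1·342.5 = 95.75; MC(q_m) = 27.25 + 0.1·342.5 = 61.5.
Competitive q* = 513.75, so Δq = 171.25; wedge = 95.75 − 61.5 = 34.25.
Welfare loss = ½ × 171.25 × 34.25 = 2932.66.

2932.66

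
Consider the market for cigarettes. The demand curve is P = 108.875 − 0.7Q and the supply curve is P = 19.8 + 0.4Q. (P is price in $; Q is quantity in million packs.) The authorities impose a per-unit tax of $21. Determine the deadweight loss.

Competitive equilibrium: 108.875 − 0.7Q = 19.8 + 0.4Q → Q* = 80.9773, P* = 52.1909.
With the tax, the buyer price exceeds the seller price by 21: (108.875 − 0.7Q) − (19.8 + 0.4Q) = 21 → Q' = 61.8864.
ΔQ = 80.9773 − 61.8864 = 19.0909; the wedge equals the tax, 21.
Deadweight loss = ½ × 19.0909 × 21 = $200.45 million.

$200.45 million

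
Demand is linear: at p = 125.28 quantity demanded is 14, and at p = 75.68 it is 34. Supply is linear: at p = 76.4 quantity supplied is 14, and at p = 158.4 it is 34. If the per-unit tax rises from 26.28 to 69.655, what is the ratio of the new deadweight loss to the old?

7.025

Demand slope = (75.68 − 125.28)/(34 − 14) = −2.48, so p = 160 − 2.48q.
Supply slope = (158.4 − 76.4)/(34 − 14) = 4.1, so p = 19 + 4.1q.
Competitive equilibrium: 160 − 2.48q = 19 + 4.1q → q* = 21.4286, p* = 106.8571.
For a per-unit tax t: Δq = t/6.58, so DWL = ½·t·(t/6.58) = t²/13.16.
At t = 26.28: DWL = 52.480. At t = 69.655: DWL = 368.679.
Ratio = (69.655/26.28)² = 7.025.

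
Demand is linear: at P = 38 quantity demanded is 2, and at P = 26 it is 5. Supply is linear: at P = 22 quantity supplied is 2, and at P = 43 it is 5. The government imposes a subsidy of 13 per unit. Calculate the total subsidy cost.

60.27

Demand slope = (26 − 38)/(5 − 2) = −4, so P = 46 − 4Q.
Supply slope = (43 − 22)/(5 − 2) = 7, so P = 8 + 7Q.
Competitive equilibrium: 46 − 4Q = 8 + 7Q → Q* = 3.4545, P* = 32.1818.
The subsidy lowers effective supply by 13: P = 7Q − 5.
New quantity: 46 − 4Q = 7Q − 5 → Q' = 4.6364.
Total subsidy cost = 13 × 4.6364 = 60.27.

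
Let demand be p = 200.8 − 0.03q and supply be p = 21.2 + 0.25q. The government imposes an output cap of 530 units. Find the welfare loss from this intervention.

Competitive equilibrium: 200.8 − 0.03q = 21.2 + 0.25q → q* = 641.4286, p* = 181.5571.
At q = 530: demand price = 200.8 − 0.03·530 = 184.9; supply price = 21.2 + 0.25·530 = 153.7.
Δq = 641.4286 − 530 = 111.4286; wedge = 184.9 − 153.7 = 31.2.
Welfare loss = ½ × 111.4286 × 31.2 = 1738.29.

1738.29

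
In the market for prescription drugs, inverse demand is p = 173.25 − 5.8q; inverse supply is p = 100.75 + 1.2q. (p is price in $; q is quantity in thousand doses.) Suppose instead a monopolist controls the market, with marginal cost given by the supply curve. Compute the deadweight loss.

$77.09 thousand

Competitive equilibrium: 173.25 − 5.8q = 100.75 + 1.2q → q* = 10.3571, p* = 113.1786.
Marginal revenue: MR = 173.25 − 11.6q. Set MR = MC: 173.25 − 11.6q = 100.75 + 1.2q → q_m = 5.6641.
Price p_m = 173.25 − 5.8·5.6641 = 140.3982; MC(q_m) = 100.75 + 1.2·5.6641 = 107.5469.
Competitive q* = 10.3571, so Δq = 4.693; wedge = 140.3982 − 107.5469 = 32.8513.
Welfare loss = ½ × 4.693 × 32.8513 = $77.09 thousand.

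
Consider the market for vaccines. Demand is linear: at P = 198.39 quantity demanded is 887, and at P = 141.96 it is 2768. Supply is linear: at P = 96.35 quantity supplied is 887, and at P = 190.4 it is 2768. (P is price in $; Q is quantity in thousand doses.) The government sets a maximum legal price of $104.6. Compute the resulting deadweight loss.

$49328.41 thousand

Demand slope = (141.96 − 198.39)/(2768 − 887) = −0.03, so P = 225 − 0.03Q.
Supply slope = (190.4 − 96.35)/(2768 − 887) = 0.05, so P = 52 + 0.05Q.
Competitive equilibrium: 225 − 0.03Q = 52 + 0.05Q → Q* = 2162.5, P* = 160.125.
At the ceiling P = 104.6, quantity supplied = (104.6 − 52)/0.05 = 1052.
Willingness to pay at Q' = 1052: 225 − 0.03·1052 = 193.44.
ΔQ = 2162.5 − 1052 = 1110.5; wedge = 193.44 − 104.6 = 88.84.
Welfare loss = ½ × 1110.5 × 88.84 = $49328.41 thousand.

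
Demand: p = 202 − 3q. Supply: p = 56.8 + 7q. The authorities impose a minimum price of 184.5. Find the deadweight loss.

377.29

Competitive equilibrium: 202 − 3q = 56.8 + 7q → q* = 14.52, p* = 158.44.
At the floor p = 184.5, quantity demanded = (202 − 184.5)/3 = 5.8333.
Sellers' marginal cost at q' = 5.8333: 56.8 + 7·5.8333 = 97.6331.
Δq = 14.52 − 5.8333 = 8.6867; wedge = 184.5 − 97.6331 = 86.8669.
The triangle = ½ × 8.6867 × 86.8669 = 377.29.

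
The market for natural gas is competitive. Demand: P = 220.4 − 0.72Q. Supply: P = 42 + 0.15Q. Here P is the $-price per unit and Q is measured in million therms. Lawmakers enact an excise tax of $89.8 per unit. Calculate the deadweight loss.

Competitive equilibrium: 220.4 − 0.72Q = 42 + 0.15Q → Q* = 205.0575, P* = 72.7586.
With the tax, the buyer price exceeds the seller price by 89.8: (220.4 − 0.72Q) − (42 + 0.15Q) = 89.8 → Q' = 101.8391.
ΔQ = 205.0575 − 101.8391 = 103.2184; the wedge equals the tax, 89.8.
The triangle = ½ × 103.2184 × 89.8 = $4634.51 million.

$4634.51 million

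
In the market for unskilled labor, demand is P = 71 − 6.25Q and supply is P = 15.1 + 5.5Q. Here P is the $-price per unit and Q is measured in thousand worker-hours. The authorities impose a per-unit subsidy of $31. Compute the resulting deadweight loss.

Competitive equilibrium: 71 − 6.25Q = 15.1 + 5.5Q → Q* = 4.7574, P* = 41.266.
The subsidy lowers effective supply by 31: P = 5.5Q − 15.9.
New quantity: 71 − 6.25Q = 5.5Q − 15.9 → Q' = 7.3957.
Overproduction ΔQ = 7.3957 − 4.7574 = 2.6383; wedge = subsidy = 31.
DWL = ½ × 2.6383 × 31 = $40.89 thousand.

$40.89 thousand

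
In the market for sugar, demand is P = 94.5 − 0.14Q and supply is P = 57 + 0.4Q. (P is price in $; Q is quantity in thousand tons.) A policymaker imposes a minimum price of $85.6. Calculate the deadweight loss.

Competitive equilibrium: 94.5 − 0.14Q = 57 + 0.4Q → Q* = 69.4444, P* = 84.7778.
At the floor P = 85.6, quantity demanded = (94.5 − 85.6)/0.14 = 63.5714.
Sellers' marginal cost at Q' = 63.5714: 57 + 0.4·63.5714 = 82.4286.
ΔQ = 69.4444 − 63.5714 = 5.873; wedge = 85.6 − 82.4286 = 3.1714.
DWL = ½ × 5.873 × 3.1714 = $9.31 thousand.

$9.31 thousand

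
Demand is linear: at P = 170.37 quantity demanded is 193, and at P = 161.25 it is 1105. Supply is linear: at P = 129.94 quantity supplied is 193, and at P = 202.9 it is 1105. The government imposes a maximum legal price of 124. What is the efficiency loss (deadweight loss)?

Demand slope = (161.25 − 170.37)/(1105 − 193) = −0.01, so P = 172.3 − 0.01Q.
Supply slope = (202.9 − 129.94)/(1105 − 193) = 0.08, so P = 114.5 + 0.08Q.
Competitive equilibrium: 172.3 − 0.01Q = 114.5 + 0.08Q → Q* = 642.2222, P* = 165.8778.
At the ceiling P = 124, quantity supplied = (124 − 114.5)/0.08 = 118.75.
Willingness to pay at Q' = 118.75: 172.3 − 0.01·118.75 = 171.1125.
ΔQ = 642.2222 − 118.75 = 523.4722; wedge = 171.1125 − 124 = 47.1125.
DWL = ½ × 523.4722 × 47.1125 = 12331.04.

12331.04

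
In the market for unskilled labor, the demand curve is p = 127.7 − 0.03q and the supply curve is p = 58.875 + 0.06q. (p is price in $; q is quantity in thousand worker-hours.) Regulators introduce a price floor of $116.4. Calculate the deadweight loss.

$6776.42 thousand

Competitive equilibrium: 127.7 − 0.03q = 58.875 + 0.06q → q* = 764.7222, p* = 104.7583.
At the floor p = 116.4, quantity demanded = (127.7 − 116.4)/0.03 = 376.6667.
Sellers' marginal cost at q' = 376.6667: 58.875 + 0.06·376.6667 = 81.475.
Δq = 764.7222 − 376.6667 = 388.0555; wedge = 116.4 − 81.475 = 34.925.
Deadweight loss = ½ × 388.0555 × 34.925 = $6776.42 thousand.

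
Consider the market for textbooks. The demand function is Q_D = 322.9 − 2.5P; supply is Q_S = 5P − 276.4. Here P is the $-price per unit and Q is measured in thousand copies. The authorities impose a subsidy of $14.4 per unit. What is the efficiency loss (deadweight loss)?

In inverse form: demand P = 129.16 − 0.4Q, supply P = 55.28 + 0.2Q.
Competitive equilibrium: 129.16 − 0.4Q = 55.28 + 0.2Q → Q* = 123.1333, P* = 79.9067.
The subsidy lowers effective supply by 14.4: P = 40.88 + 0.2Q.
New quantity: 129.16 − 0.4Q = 40.88 + 0.2Q → Q' = 147.1333.
Overproduction ΔQ = 147.1333 − 123.1333 = 24; wedge = subsidy = 14.4.
Deadweight loss = ½ × 24 × 14.4 = $172.80 thousand.

$172.80 thousand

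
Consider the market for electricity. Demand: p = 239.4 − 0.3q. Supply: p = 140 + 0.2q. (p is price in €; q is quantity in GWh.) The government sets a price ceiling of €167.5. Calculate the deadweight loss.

Competitive equilibrium: 239.4 − 0.3q = 140 + 0.2q → q* = 198.8, p* = 179.76.
At the ceiling p = 167.5, quantity supplied = (167.5 − 140)/0.2 = 137.5.
Willingness to pay at q' = 137.5: 239.4 − 0.3·137.5 = 198.15.
Δq = 198.8 − 137.5 = 61.3; wedge = 198.15 − 167.5 = 30.65.
DWL = ½ × 61.3 × 30.65 = €939.42.

€939.42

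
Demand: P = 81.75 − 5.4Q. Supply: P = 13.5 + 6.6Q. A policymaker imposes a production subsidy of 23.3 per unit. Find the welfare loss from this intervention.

Competitive equilibrium: 81.75 − 5.4Q = 13.5 + 6.6Q → Q* = 5.6875, P* = 51.0375.
The subsidy lowers effective supply by 23.3: P = 6.6Q − 9.8.
New quantity: 81.75 − 5.4Q = 6.6Q − 9.8 → Q' = 7.6292.
Overproduction ΔQ = 7.6292 − 5.6875 = 1.9417; wedge = subsidy = 23.3.
Welfare loss = ½ × 1.9417 × 23.3 = 22.62.

22.62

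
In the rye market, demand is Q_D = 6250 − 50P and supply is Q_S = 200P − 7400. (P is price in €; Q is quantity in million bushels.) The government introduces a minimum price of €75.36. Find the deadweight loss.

In inverse form: demand P = 125 − 0.02Q, supply P = 37 + 0.005Q.
Competitive equilibrium: 125 − 0.02Q = 37 + 0.005Q → Q* = 3520, P* = 54.6.
At the floor P = 75.36, quantity demanded = (125 − 75.36)/0.02 = 2482.
Sellers' marginal cost at Q' = 2482: 37 + 0.005·2482 = 49.41.
ΔQ = 3520 − 2482 = 1038; wedge = 75.36 − 49.41 = 25.95.
Deadweight loss = ½ × 1038 × 25.95 = €13468.05 million.

€13468.05 million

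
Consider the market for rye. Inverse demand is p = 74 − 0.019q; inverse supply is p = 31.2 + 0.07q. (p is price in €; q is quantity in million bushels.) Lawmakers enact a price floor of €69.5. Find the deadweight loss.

€2650.58 million

Competitive equilibrium: 74 − 0.019q = 31.2 + 0.07q → q* = 480.89888, p* = 64.86292.
At the floor p = 69.5, quantity demanded = (74 − 69.5)/0.019 = 236.84211.
Sellers' marginal cost at q' = 236.84211: 31.2 + 0.07·236.84211 = 47.77895.
Δq = 480.89888 − 236.84211 = 244.05677; wedge = 69.5 − 47.77895 = 21.72105.
Welfare loss = ½ × 244.05677 × 21.72105 = €2650.58 million.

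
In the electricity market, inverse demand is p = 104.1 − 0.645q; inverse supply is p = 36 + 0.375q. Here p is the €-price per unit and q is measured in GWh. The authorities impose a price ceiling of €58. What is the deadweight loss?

Competitive equilibrium: 104.1 − 0.645q = 36 + 0.375q → q* = 66.7647, p* = 61.0368.
At the ceiling p = 58, quantity supplied = (58 − 36)/0.375 = 58.6667.
Willingness to pay at q' = 58.6667: 104.1 − 0.645·58.6667 = 66.26.
Δq = 66.7647 − 58.6667 = 8.098; wedge = 66.26 − 58 = 8.26.
DWL = ½ × 8.098 × 8.26 = €33.44.

€33.44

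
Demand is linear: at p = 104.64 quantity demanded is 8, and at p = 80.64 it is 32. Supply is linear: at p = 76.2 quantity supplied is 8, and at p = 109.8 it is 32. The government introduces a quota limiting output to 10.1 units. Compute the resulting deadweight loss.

Demand slope = (80.64 − 104.64)/(32 − 8) = −1, so p = 112.64 − q.
Supply slope = (109.8 − 76.2)/(32 − 8) = 1.4, so p = 65 + 1.4q.
Competitive equilibrium: 112.64 − q = 65 + 1.4q → q* = 19.85, p* = 92.79.
At q = 10.1: demand price = 112.64 − 1·10.1 = 102.54; supply price = 65 + 1.4·10.1 = 79.14.
Δq = 19.85 − 10.1 = 9.75; wedge = 102.54 − 79.14 = 23.4.
Welfare loss = ½ × 9.75 × 23.4 = 114.075.

114.075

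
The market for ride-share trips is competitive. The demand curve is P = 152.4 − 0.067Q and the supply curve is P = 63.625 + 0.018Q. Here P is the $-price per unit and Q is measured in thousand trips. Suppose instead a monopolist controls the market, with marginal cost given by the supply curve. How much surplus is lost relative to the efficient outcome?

Competitive equilibrium: 152.4 − 0.067Q = 63.625 + 0.018Q → Q* = 1044.4118, P* = 82.4244.
Marginal revenue: MR = 152.4 − 0.134Q. Set MR = MC: 152.4 − 0.134Q = 63.625 + 0.018Q → Q_m = 584.0461.
Price P_m = 152.4 − 0.067·584.0461 = 113.2689; MC(Q_m) = 63.625 + 0.018·584.0461 = 74.1378.
Competitive Q* = 1044.4118, so ΔQ = 460.3657; wedge = 113.2689 − 74.1378 = 39.1311.
DWL = ½ × 460.3657 × 39.1311 = $9007.31 thousand.

$9007.31 thousand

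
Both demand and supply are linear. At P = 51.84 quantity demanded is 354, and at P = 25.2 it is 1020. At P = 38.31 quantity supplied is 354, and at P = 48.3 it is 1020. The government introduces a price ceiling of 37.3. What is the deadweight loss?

Demand slope = (25.2 − 51.84)/(1020 − 354) = −0.04, so P = 66 − 0.04Q.
Supply slope = (48.3 − 38.31)/(1020 − 354) = 0.015, so P = 33 + 0.015Q.
Competitive equilibrium: 66 − 0.04Q = 33 + 0.015Q → Q* = 600, P* = 42.
At the ceiling P = 37.3, quantity supplied = (37.3 − 33)/0.015 = 286.66667.
Willingness to pay at Q' = 286.66667: 66 − 0.04·286.66667 = 54.53333.
ΔQ = 600 − 286.66667 = 313.33333; wedge = 54.53333 − 37.3 = 17.23333.
DWL = ½ × 313.33333 × 17.23333 = 2699.89.

2699.89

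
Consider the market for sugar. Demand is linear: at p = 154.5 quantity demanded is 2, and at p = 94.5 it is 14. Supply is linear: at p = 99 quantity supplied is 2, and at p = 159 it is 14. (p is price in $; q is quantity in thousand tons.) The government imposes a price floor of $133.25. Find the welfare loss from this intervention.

$8.45 thousand

Demand slope = (94.5 − 154.5)/(14 − 2) = −5, so p = 164.5 − 5q.
Supply slope = (159 − 99)/(14 − 2) = 5, so p = 89 + 5q.
Competitive equilibrium: 164.5 − 5q = 89 + 5q → q* = 7.55, p* = 126.75.
At the floor p = 133.25, quantity demanded = (164.5 − 133.25)/5 = 6.25.
Sellers' marginal cost at q' = 6.25: 89 + 5·6.25 = 120.25.
Δq = 7.55 − 6.25 = 1.3; wedge = 133.25 − 120.25 = 13.
Deadweight loss = ½ × 1.3 × 13 = $8.45 thousand.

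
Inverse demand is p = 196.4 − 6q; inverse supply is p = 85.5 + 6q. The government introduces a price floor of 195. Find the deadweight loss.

Competitive equilibrium: 196.4 − 6q = 85.5 + 6q → q* = 9.2417, p* = 140.95.
At the floor p = 195, quantity demanded = (196.4 − 195)/6 = 0.2333.
Sellers' marginal cost at q' = 0.2333: 85.5 + 6·0.2333 = 86.8998.
Δq = 9.2417 − 0.2333 = 9.0084; wedge = 195 − 86.8998 = 108.1002.
Welfare loss = ½ × 9.0084 × 108.1002 = 486.90.

486.90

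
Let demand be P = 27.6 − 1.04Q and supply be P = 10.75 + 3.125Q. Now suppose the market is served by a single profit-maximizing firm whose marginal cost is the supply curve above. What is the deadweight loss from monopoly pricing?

1.36

Competitive equilibrium: 27.6 − 1.04Q = 10.75 + 3.125Q → Q* = 4.0456, P* = 23.3926.
Marginal revenue: MR = 27.6 − 2.08Q. Set MR = MC: 27.6 − 2.08Q = 10.75 + 3.125Q → Q_m = 3.2373.
Price P_m = 27.6 − 1.04·3.2373 = 24.2332; MC(Q_m) = 10.75 + 3.125·3.2373 = 20.8666.
Competitive Q* = 4.0456, so ΔQ = 0.8083; wedge = 24.2332 − 20.8666 = 3.3666.
The triangle = ½ × 0.8083 × 3.3666 = 1.36.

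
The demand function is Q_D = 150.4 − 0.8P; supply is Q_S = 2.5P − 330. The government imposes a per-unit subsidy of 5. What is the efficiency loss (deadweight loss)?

7.58

In inverse form: demand P = 188 − 1.25Q, supply P = 132 + 0.4Q.
Competitive equilibrium: 188 − 1.25Q = 132 + 0.4Q → Q* = 33.9394, P* = 145.5758.
The subsidy lowers effective supply by 5: P = 127 + 0.4Q.
New quantity: 188 − 1.25Q = 127 + 0.4Q → Q' = 36.9697.
Overproduction ΔQ = 36.9697 − 33.9394 = 3.0303; wedge = subsidy = 5.
DWL = ½ × 3.0303 × 5 = 7.58.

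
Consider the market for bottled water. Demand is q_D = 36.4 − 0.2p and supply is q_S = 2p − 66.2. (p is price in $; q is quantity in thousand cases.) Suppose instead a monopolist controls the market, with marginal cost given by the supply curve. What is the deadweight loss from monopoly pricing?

$457.04 thousand

In inverse form: demand p = 182 − 5q, supply p = 33.1 + 0.5q.
Competitive equilibrium: 182 − 5q = 33.1 + 0.5q → q* = 27.0727, p* = 46.6364.
Marginal revenue: MR = 182 − 10q. Set MR = MC: 182 − 10q = 33.1 + 0.5q → q_m = 14.181.
Price p_m = 182 − 5·14.181 = 111.095; MC(q_m) = 33.1 + 0.5·14.181 = 40.1905.
Competitive q* = 27.0727, so Δq = 12.8917; wedge = 111.095 − 40.1905 = 70.9045.
DWL = ½ × 12.8917 × 70.9045 = $457.04 thousand.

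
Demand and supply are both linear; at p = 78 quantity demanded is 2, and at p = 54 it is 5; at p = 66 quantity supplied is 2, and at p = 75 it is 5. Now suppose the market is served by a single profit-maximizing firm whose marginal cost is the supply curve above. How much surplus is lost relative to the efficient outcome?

Demand slope = (54 − 78)/(5 − 2) = −8, so p = 94 − 8q.
Supply slope = (75 − 66)/(5 − 2) = 3, so p = 60 + 3q.
Competitive equilibrium: 94 − 8q = 60 + 3q → q* = 3.0909, p* = 69.2727.
Marginal revenue: MR = 94 − 16q. Set MR = MC: 94 − 16q = 60 + 3q → q_m = 1.7895.
Price p_m = 94 − 8·1.7895 = 79.684; MC(q_m) = 60 + 3·1.7895 = 65.3685.
Competitive q* = 3.0909, so Δq = 1.3014; wedge = 79.684 − 65.3685 = 14.3155.
Deadweight loss = ½ × 1.3014 × 14.3155 = 9.32.

9.32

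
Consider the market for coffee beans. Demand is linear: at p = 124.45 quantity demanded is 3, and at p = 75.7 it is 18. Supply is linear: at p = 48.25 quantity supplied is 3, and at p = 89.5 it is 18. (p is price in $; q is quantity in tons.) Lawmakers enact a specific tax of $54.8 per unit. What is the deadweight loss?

$250.25

Demand slope = (75.7 − 124.45)/(18 − 3) = −3.25, so p = 134.2 − 3.25q.
Supply slope = (89.5 − 48.25)/(18 − 3) = 2.75, so p = 40 + 2.75q.
Competitive equilibrium: 134.2 − 3.25q = 40 + 2.75q → q* = 15.7, p* = 83.175.
With the tax, the buyer price exceeds the seller price by 54.8: (134.2 − 3.25q) − (40 + 2.75q) = 54.8 → q' = 6.5667.
Δq = 15.7 − 6.5667 = 9.1333; the wedge equals the tax, 54.8.
Deadweight loss = ½ × 9.1333 × 54.8 = $250.25.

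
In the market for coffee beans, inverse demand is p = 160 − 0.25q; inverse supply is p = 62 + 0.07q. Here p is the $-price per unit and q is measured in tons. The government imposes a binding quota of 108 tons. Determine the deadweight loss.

Competitive equilibrium: 160 − 0.25q = 62 + 0.07q → q* = 306.25, p* = 83.4375.
At q = 108: demand price = 160 − 0.25·108 = 133; supply price = 62 + 0.07·108 = 69.56.
Δq = 306.25 − 108 = 198.25; wedge = 133 − 69.56 = 63.44.
DWL = ½ × 198.25 × 63.44 = $6288.49.

$6288.49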